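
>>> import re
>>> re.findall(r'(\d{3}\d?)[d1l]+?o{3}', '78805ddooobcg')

Pattern: exactly 3 of a digit, then optionally a digit (captured); then one or more of one of [d1l] (lazy), then exactly 3 of a literal 'o'.
Walking the string: at [1:10] match '8805ddooo', group 1 = '8805'.
Because there's exactly one group, `findall` drops the full match and keeps group 1 from the one hit.

['8805']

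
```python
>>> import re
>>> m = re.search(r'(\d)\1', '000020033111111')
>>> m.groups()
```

After group 1 captures some text, `\1` only succeeds where that same text appears again.
`re.search` scans for the first position where the pattern succeeds.
The match spans [0:2] → '00'.
Captured: group 1 = '0'.

('0',)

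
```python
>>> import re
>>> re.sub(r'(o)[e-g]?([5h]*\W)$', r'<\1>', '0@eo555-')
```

'0@e<o>'

The pattern matches a literal 'o' (captured); then optionally a character in [e-g]; then zero or more of one of [5h], then a non-word character (captured); then anchored at the end.
Matches: at [3:8] → 'o555-'.
`\1` in the replacement pulls in group 1's text for each match.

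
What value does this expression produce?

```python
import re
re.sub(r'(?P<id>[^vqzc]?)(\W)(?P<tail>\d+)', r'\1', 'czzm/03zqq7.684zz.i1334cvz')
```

This matches optionally any character except [vqzc] (captured as 'id'); then a non-word character (captured); then one or more of a digit (captured as 'tail').
Matches: at [3:7] → 'm/03'; at [10:15] → '7.684'.
`\1` in the replacement pulls in group 1's text for each match.

'czzmzqq7zz.i1334cvz'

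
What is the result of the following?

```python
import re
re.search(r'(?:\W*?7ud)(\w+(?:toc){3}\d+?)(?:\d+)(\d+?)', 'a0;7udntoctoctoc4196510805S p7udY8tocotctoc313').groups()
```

('ntoctoctoc4', '5')

The match spans [2:26] → ';7udntoctoctoc4196510805'.
Captured: group 1 = 'ntoctoctoc4', group 2 = '5'.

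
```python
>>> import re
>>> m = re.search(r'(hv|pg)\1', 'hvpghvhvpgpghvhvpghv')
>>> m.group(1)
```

'hv'

`\1` is not a pattern — it's the concrete string captured by group 1, re-applied verbatim.
`re.search` scans for the first position where the pattern succeeds.
The match spans [4:8] → 'hvhv'.
Captured: group 1 = 'hv'.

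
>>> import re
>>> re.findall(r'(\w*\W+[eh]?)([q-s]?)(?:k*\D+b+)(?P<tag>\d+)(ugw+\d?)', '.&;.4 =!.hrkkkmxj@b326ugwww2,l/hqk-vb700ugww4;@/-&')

[('4 =!.h', 'r', '326', 'ugwww2'), (',', '', '700', 'ugww4')]

Pattern: zero or more of a word character, then one or more of a non-word character, then optionally one of [eh] (captured); then optionally a character in [q-s] (captured); then zero or more of a literal 'k', then one or more of a non-digit, then one or more of the literal 'b' (non-capturing group); then one or more of a digit (captured as 'tag'); then the literal 'ug', then one or more of the literal 'w', then optionally a digit (captured).
Scanning left to right: at [4:28] match '4 =!.hrkkkmxj@b326ugwww2', groups = ('4 =!.h', 'r', '326', 'ugwww2'); at [28:45] match ',l/hqk-vb700ugww4', groups = (',', '', '700', 'ugww4').
4 groups means each result is a tuple of 4 captured strings — 2 here.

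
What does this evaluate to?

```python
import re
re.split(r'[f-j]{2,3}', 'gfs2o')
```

This matches 2 to 3 of a character in [f-j].
Matches to split on: at [0:2] → 'gf'.
Each match becomes a cut point; 2 segments remain.

['', 's2o']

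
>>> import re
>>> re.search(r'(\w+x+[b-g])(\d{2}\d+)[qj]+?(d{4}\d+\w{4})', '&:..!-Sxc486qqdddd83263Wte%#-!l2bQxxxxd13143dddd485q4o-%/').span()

This matches one or more of a word character, then one or more of the literal 'x', then a character in [b-g] (captured); then exactly 2 of a digit, then one or more of a digit (captured); then one or more of one of [qj] (lazy); then exactly 4 of a literal 'd', then one or more of a digit, then exactly 4 of a word character (captured).
Unlike `match`, `search` isn't anchored — it looks for the pattern anywhere in the string.
The match spans [6:26] → 'Sxc486qqdddd83263Wte'.
Captured: group 1 = 'Sxc', group 2 = '486', group 3 = 'dddd83263Wte'.

(6, 26)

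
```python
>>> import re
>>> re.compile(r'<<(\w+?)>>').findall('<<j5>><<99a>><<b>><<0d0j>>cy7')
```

['j5', '99a', 'b', '0d0j']

`findall` collects group 1 from each match (4 total).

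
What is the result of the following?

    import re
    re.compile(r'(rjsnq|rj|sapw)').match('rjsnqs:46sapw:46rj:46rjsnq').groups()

('rjsnq',)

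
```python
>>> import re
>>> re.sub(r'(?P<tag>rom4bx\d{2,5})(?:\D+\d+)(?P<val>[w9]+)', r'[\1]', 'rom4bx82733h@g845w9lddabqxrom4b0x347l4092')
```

'[rom4bx82733]lddabqxrom4b0x347l4092'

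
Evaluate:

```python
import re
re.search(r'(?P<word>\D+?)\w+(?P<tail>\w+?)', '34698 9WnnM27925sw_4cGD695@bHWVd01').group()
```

' 9WnnM27925sw_4cGD695'

This matches one or more of a non-digit (lazy) (captured as 'word'); then one or more of a word character; then one or more of a word character (lazy) (captured as 'tail').
`search` walks the string left to right and returns the first match it finds.
The match spans [5:26] → ' 9WnnM27925sw_4cGD695'.
Captured: group 1 = ' ', group 2 = '5'.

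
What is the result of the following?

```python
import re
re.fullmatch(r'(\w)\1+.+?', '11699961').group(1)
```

The match spans [0:8] → '11699961'.
Captured: group 1 = '1'.

'1'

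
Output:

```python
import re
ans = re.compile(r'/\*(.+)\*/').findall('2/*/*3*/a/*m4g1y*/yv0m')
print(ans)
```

Because there's exactly one group, `findall` drops the full match and keeps group 1 from the one hit.

['/*3*/a/*m4g1y']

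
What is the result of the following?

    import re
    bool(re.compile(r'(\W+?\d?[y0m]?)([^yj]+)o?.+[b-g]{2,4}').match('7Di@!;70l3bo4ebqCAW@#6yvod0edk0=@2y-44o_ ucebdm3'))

`re.match` won't scan ahead — the pattern has to work from the very first character.
Here the pattern fails at index 0, so the call returns None, and `bool(None)` is False.

False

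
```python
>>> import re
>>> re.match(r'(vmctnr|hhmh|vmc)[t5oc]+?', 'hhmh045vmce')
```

`match` is anchored at position 0; if the pattern doesn't fit there, it returns None.
Here the string doesn't start with a match, so the call returns None.

None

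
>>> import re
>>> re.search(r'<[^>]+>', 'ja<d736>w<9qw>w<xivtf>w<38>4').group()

'<d736>'

The match spans [2:8] → '<d736>'.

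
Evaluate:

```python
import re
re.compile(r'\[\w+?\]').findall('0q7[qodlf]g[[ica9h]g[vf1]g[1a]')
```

Walking the string: at [3:10] → '[qodlf]'; at [12:19] → '[ica9h]'; at [20:25] → '[vf1]'; at [26:30] → '[1a]'.
Since nothing is captured, `findall` lists the 4 matched substrings directly.

['[qodlf]', '[ica9h]', '[vf1]', '[1a]']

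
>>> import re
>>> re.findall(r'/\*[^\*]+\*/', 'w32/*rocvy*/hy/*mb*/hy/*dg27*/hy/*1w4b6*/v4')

['/*rocvy*/', '/*mb*/', '/*dg27*/', '/*1w4b6*/']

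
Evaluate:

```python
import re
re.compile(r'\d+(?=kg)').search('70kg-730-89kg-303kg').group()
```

'70'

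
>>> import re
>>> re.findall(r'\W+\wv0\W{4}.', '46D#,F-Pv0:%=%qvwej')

['-Pv0:%=%q']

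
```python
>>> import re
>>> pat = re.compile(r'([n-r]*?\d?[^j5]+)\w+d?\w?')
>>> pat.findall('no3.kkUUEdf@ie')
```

['no3.kkUUEdf@i']

This matches zero or more of a character in [n-r] (lazy), then optionally a digit, then one or more of any character except [j5] (captured); then one or more of a word character, then optionally a literal 'd', then optionally a word character.
Scanning left to right: at [0:14] match 'no3.kkUUEdf@ie', group 1 = 'no3.kkUUEdf@i'.
Because there's exactly one group, `findall` drops the full match and keeps group 1 from the one hit.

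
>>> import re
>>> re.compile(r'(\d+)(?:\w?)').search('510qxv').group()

Pattern: one or more of a digit (captured); then optionally a word character (non-capturing group).
`re.search` tries every starting position until one works.
The match spans [0:4] → '510q'.
Captured: group 1 = '510'.

'510q'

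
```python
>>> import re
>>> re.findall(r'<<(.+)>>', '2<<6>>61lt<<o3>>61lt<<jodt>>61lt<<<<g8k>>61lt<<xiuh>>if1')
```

Scanning left to right: at [1:53] match '<<6>>61lt<<o3>>61lt<<jodt>>61lt<<<<g8k>>61lt<<xiuh>>', group 1 = '6>>61lt<<o3>>61lt<<jodt>>61lt<<<<g8k>>61lt<<xiuh'.
With a single group, `findall` returns only what that group captured — 1 item.

['6>>61lt<<o3>>61lt<<jodt>>61lt<<<<g8k>>61lt<<xiuh']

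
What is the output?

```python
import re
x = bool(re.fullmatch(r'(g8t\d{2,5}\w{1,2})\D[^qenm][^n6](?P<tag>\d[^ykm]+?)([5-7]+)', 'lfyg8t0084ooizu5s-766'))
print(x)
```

Pattern: the literal 'g8t', then 2 to 5 of a digit, then 1 to 2 of a word character (captured); then a non-digit, then any character except [qenm], then any character except [n6]; then a digit, then one or more of any character except [ykm] (lazy) (captured as 'tag'); then one or more of a character in [5-7] (captured).
`re.fullmatch` is like wrapping the pattern in `^…$` (in single-line mode).
Here there's no way to consume every character, so the call returns None, and `bool(None)` is False.

False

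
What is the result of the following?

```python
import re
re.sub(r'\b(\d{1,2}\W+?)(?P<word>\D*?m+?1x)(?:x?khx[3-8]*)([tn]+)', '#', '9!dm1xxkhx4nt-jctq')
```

'#-jctq'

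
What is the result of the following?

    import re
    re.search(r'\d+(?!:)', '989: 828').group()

'98'

The negative lookaround is zero-width — it rules out positions where the adjacent text would match, without consuming anything.
Unlike `match`, `search` isn't anchored — it looks for the pattern anywhere in the string.
The match spans [0:2] → '98'.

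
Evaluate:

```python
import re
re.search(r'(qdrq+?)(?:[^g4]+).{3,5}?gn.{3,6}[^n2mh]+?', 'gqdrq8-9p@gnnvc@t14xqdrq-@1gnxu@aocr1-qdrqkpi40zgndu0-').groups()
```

('qdrq',)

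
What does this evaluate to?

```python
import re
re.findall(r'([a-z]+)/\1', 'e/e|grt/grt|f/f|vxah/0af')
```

['e', 'grt', 'f']

`\1` has to match the exact text group 1 already captured.
With a single group, `findall` returns only what that group captured — 3 items.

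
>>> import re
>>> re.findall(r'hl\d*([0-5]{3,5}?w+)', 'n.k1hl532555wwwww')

['555wwwww']

Pattern: the literal 'hl', then zero or more of a digit; then 3 to 5 of a character in [0-5] (lazy), then one or more of the literal 'w' (captured).
With a single group, `findall` returns only what that group captured — 1 item.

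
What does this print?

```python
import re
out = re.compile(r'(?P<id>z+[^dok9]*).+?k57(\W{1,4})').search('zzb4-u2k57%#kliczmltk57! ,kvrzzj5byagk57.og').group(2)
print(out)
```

! ,

This matches one or more of a literal 'z', then zero or more of any character except [dok9] (captured as 'id'); then one or more of any character (lazy), then the literal 'k57'; then 1 to 4 of a non-word character (captured).
`re.search` tries every starting position until one works.
The match spans [0:26] → 'zzb4-u2k57%#kliczmltk57! ,'.
Captured: group 1 = 'zzb4-u2', group 2 = '! ,'.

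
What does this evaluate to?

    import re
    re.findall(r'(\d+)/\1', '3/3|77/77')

['3', '77']

After group 1 captures some text, `\1` only succeeds where that same text appears again.
Scanning left to right: at [0:3] match '3/3', group 1 = '3'; at [4:9] match '77/77', group 1 = '77'.
With a single group, `findall` returns only what that group captured — 2 items.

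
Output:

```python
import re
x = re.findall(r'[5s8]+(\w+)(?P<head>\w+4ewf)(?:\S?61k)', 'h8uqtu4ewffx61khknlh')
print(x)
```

With 2 capturing groups, `findall` returns a 2-tuple per match.
Nothing in the string satisfies the pattern, so the list is empty.

[]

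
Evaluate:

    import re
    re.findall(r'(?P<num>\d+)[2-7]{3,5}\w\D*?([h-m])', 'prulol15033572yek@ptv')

Pattern: one or more of a digit (captured as 'num'); then 3 to 5 of a character in [2-7], then a word character, then zero or more of a non-digit (lazy); then a character in [h-m] (captured).
Scanning left to right: at [6:17] match '15033572yek', groups = ('15033', 'k').
`findall` packs the 2 group values into a tuple for every match.

[('15033', 'k')]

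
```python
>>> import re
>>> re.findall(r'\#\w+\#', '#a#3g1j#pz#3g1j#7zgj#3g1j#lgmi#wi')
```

Matches: at [0:3] → '#a#'; at [7:11] → '#pz#'; at [15:21] → '#7zgj#'; at [25:31] → '#lgmi#'.
Since nothing is captured, `findall` lists the 4 matched substrings directly.

['#a#', '#pz#', '#7zgj#', '#lgmi#']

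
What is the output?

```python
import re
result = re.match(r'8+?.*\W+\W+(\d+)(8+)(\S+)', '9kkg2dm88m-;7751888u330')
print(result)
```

The pattern matches one or more of the literal '8' (lazy), then zero or more of any character, then one or more of a non-word character; then one or more of a non-word character; then one or more of a digit (captured); then one or more of a literal '8' (captured); then one or more of a non-whitespace character (captured).
`match` is anchored at position 0; if the pattern doesn't fit there, it returns None.
Here the string doesn't start with a match, so the call returns None.

None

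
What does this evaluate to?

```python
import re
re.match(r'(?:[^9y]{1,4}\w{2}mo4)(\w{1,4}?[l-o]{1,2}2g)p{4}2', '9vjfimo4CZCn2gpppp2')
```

None

Pattern: 1 to 4 of any character except [9y], then exactly 2 of a word character, then the literal 'mo4' (non-capturing group); then 1 to 4 of a word character (lazy), then 1 to 2 of a character in [l-o], then the literal '2g' (captured); then exactly 4 of a literal 'p', then a literal '2'.
`re.match` won't scan ahead — the pattern has to work from the very first character.
Here the pattern fails at index 0, so the call returns None.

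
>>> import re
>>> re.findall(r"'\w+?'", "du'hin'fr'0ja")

Since nothing is captured, `findall` lists the 1 matched substring directly.

["'hin'"]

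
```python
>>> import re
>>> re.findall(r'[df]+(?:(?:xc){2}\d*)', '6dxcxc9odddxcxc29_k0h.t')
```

Pattern: one or more of one of [df]; then the literal 'xc' repeated 2 times, then zero or more of a digit (non-capturing group).
Matches: at [1:7] → 'dxcxc9'; at [8:17] → 'dddxcxc29'.
Since nothing is captured, `findall` lists the 2 matched substrings directly.

['dxcxc9', 'dddxcxc29']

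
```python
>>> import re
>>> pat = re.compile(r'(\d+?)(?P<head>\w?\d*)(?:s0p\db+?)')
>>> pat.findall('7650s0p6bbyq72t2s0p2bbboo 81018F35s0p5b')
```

This matches one or more of a digit (lazy) (captured); then optionally a word character, then zero or more of a digit (captured as 'head'); then the literal 's0p', then a digit, then one or more of a literal 'b' (lazy) (non-capturing group).
The `?` after the quantifier makes it lazy — it takes as little as possible before letting the rest of the pattern try.
Matches: at [0:9] match '7650s0p6b', groups = ('7', '650'); at [12:21] match '72t2s0p2b', groups = ('72', 't2'); at [26:39] match '81018F35s0p5b', groups = ('81018', 'F35').
2 groups means each result is a tuple of 2 captured strings — 3 here.

[('7', '650'), ('72', 't2'), ('81018', 'F35')]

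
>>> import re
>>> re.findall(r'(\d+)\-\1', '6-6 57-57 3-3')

['6', '57', '3']

A backreference is literal: `\1` must see the identical characters the first group matched.
Scanning left to right: at [0:3] match '6-6', group 1 = '6'; at [4:9] match '57-57', group 1 = '57'; at [10:13] match '3-3', group 1 = '3'.
Because there's exactly one group, `findall` drops the full match and keeps group 1 from each hit.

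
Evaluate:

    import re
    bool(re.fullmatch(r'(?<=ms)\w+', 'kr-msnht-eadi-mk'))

False

Because the assertion is zero-width, the text it checks is not consumed and won't appear in the result.
`fullmatch` succeeds only if the pattern covers the string from start to end.
Here the pattern can't cover the whole string, so the call returns None, and `bool(None)` is False.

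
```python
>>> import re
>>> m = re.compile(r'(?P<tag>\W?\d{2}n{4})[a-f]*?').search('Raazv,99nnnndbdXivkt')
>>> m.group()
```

',99nnnn'

A non-greedy quantifier consumes as few characters as it can — just enough that the remainder of the pattern still matches from where it stops; whatever follows it matches normally.
The match spans [5:12] → ',99nnnn'.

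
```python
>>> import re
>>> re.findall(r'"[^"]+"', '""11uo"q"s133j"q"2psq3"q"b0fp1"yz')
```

['"11uo"', '"s133j"', '"2psq3"', '"b0fp1"']

With no groups in the pattern, `findall` gives back each whole match — 4 here.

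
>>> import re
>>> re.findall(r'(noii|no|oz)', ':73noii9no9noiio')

Alternation isn't longest-match — the leftmost alternative that fits at this position is chosen.
Because there's exactly one group, `findall` drops the full match and keeps group 1 from each hit.

['noii', 'no', 'noii']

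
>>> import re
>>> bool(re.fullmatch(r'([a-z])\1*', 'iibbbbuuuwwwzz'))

False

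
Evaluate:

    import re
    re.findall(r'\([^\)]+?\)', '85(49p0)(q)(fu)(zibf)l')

['(49p0)', '(q)', '(fu)', '(zibf)']

`findall` yields the raw match text (4 of them) because the pattern has no groups.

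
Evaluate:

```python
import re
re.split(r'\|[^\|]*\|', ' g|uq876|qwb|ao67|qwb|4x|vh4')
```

[' g', 'qwb', 'qwb', 'vh4']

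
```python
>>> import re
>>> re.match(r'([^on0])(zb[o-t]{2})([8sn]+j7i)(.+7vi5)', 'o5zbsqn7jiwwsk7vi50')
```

None

`re.match` only tries the pattern at the start of the string.
Here position 0 doesn't satisfy it, so the call returns None.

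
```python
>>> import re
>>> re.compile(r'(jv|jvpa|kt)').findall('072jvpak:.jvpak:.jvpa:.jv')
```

Branches in `(...|...)` are attempted left-to-right; the first branch that allows the whole pattern to succeed is taken.
Matches: at [3:5] match 'jv', group 1 = 'jv'; at [10:12] match 'jv', group 1 = 'jv'; at [17:19] match 'jv', group 1 = 'jv'; at [23:25] match 'jv', group 1 = 'jv'.
One capturing group, so `findall` returns just the captured substring from each match — 4 in all.

['jv', 'jv', 'jv', 'jv']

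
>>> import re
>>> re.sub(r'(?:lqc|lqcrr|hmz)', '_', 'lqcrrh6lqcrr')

The regex engine tests alternatives in the order written; an earlier branch that matches wins even if a later one would match more.
Matches: at [0:3] → 'lqc'; at [7:10] → 'lqc'.
Each match is replaced by '_'.

'_rrh6_rr'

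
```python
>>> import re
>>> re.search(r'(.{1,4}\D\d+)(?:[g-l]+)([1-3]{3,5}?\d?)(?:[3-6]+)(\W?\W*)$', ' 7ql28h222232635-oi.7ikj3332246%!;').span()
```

This matches 1 to 4 of any character, then a non-digit, then one or more of a digit (captured); then one or more of a character in [g-l] (non-capturing group); then 3 to 5 of a character in [1-3] (lazy), then optionally a digit (captured); then one or more of a character in [3-6] (non-capturing group); then optionally a non-word character, then zero or more of a non-word character (captured); then anchored at the end.
Unlike `match`, `search` isn't anchored — it looks for the pattern anywhere in the string.
The match spans [15:34] → '5-oi.7ikj3332246%!;'.
Captured: group 1 = '5-oi.7', group 2 = '33322', group 3 = '%!;'.

(15, 34)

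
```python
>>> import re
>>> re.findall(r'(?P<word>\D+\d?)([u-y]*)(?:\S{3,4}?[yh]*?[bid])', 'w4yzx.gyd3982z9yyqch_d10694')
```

[('w4', 'y'), ('z9', 'yy')]

Multiple groups make `findall` return tuples — one 2-tuple for each match.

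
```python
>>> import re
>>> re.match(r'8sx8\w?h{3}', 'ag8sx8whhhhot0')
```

None

This matches the literal '8', then the literal 'sx8'; then optionally a word character, then exactly 3 of the literal 'h'.
`match` is anchored at position 0; if the pattern doesn't fit there, it returns None.
Here position 0 doesn't satisfy it, so the call returns None.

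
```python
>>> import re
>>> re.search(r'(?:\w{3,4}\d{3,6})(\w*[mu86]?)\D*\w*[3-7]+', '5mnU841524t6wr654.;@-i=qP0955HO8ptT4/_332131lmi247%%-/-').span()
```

(0, 36)

The pattern matches 3 to 4 of a word character, then 3 to 6 of a digit (non-capturing group); then zero or more of a word character, then optionally one of [mu86] (captured); then zero or more of a non-digit, then zero or more of a word character; then one or more of a character in [3-7].
Unlike `match`, `search` isn't anchored — it looks for the pattern anywhere in the string.
The match spans [0:36] → '5mnU841524t6wr654.;@-i=qP0955HO8ptT4'.
Captured: group 1 = 't6wr654'.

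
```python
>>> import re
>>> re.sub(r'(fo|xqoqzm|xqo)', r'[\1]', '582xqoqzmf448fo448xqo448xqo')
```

'582[xqoqzm]f448[fo]448[xqo]448[xqo]'

Branches in `(...|...)` are attempted left-to-right; the first branch that allows the whole pattern to succeed is taken.
Each match is replaced using the text its own group 1 captured.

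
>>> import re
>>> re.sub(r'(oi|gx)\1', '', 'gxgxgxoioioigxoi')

'gxoigxoi'

A backreference is literal: `\1` must see the identical characters the first group matched.
Matches: at [0:4] → 'gxgx'; at [6:10] → 'oioi'.
Each match is replaced by ''.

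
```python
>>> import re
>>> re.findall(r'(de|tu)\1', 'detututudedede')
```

['tu', 'de']

`\1` has to match the exact text group 1 already captured.
Walking the string: at [2:6] match 'tutu', group 1 = 'tu'; at [8:12] match 'dede', group 1 = 'de'.
One capturing group, so `findall` returns just the captured substring from each match — 2 in all.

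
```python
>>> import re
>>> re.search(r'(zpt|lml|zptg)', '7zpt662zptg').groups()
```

The match spans [1:4] → 'zpt'.
Captured: group 1 = 'zpt'.

('zpt',)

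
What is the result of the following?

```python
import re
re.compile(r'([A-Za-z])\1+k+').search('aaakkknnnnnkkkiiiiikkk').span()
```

`\1` is not a pattern — it's the concrete string captured by group 1, re-applied verbatim.
Unlike `match`, `search` isn't anchored — it looks for the pattern anywhere in the string.
The match spans [0:6] → 'aaakkk'.
Captured: group 1 = 'a'.

(0, 6)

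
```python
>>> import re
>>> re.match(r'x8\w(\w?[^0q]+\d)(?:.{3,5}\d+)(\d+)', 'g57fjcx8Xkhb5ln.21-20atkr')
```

`re.match` won't scan ahead — the pattern has to work from the very first character.
Here the pattern fails at index 0, so the call returns None.

None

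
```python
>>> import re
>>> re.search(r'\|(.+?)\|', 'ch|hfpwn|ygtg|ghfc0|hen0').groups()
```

The `?` after the quantifier makes it lazy — it takes as little as possible before letting the rest of the pattern try.
Unlike `match`, `search` isn't anchored — it looks for the pattern anywhere in the string.
The match spans [2:9] → '|hfpwn|'.
Captured: group 1 = 'hfpwn'.

('hfpwn',)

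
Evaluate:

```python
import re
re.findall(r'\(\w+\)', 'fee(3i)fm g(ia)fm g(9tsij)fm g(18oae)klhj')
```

Matches: at [3:7] → '(3i)'; at [11:15] → '(ia)'; at [19:26] → '(9tsij)'; at [30:37] → '(18oae)'.
`findall` yields the raw match text (4 of them) because the pattern has no groups.

['(3i)', '(ia)', '(9tsij)', '(18oae)']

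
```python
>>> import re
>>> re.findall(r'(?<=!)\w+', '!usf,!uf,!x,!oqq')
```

The lookaround is zero-width — it requires the adjacent text to match without consuming it, so the asserted text isn't part of the match.
Walking the string: at [1:4] → 'usf'; at [6:8] → 'uf'; at [10:11] → 'x'; at [13:16] → 'oqq'.
`findall` yields the raw match text (4 of them) because the pattern has no groups.

['usf', 'uf', 'x', 'oqq']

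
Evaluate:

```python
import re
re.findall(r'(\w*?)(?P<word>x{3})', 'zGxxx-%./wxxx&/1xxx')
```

[('zG', 'xxx'), ('w', 'xxx'), ('1', 'xxx')]

2 groups means each result is a tuple of 2 captured strings — 3 here.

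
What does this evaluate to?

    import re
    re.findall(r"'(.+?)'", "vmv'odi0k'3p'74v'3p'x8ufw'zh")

Because there's exactly one group, `findall` drops the full match and keeps group 1 from each hit.

['odi0k', '74v', 'x8ufw']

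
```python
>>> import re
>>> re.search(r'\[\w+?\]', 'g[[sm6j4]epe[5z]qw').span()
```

(2, 9)

`re.search` scans for the first position where the pattern succeeds.
The match spans [2:9] → '[sm6j4]'.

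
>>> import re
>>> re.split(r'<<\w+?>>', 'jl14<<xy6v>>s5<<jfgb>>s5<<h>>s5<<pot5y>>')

The string is cut at each match, leaving 5 pieces.

['jl14', 's5', 's5', 's5', '']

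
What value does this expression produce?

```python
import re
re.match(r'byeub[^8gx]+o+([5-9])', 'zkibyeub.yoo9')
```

None

The pattern matches the literal 'by', then the literal 'eub', then one or more of any character except [8gx]; then one or more of a literal 'o'; then a character in [5-9] (captured).
With `match`, the pattern is implicitly anchored at the beginning.
Here position 0 doesn't satisfy it, so the call returns None.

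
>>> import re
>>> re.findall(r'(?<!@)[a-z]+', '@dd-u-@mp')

['d', 'u', 'p']

Because the assertion is negative and zero-width, positions next to the forbidden text are skipped.
Walking the string: at [2:3] → 'd'; at [4:5] → 'u'; at [8:9] → 'p'.
`findall` yields the raw match text (3 of them) because the pattern has no groups.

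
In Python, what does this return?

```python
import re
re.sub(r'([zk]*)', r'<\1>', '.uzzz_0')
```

'<>.<>u<zzz><>_<>0<>'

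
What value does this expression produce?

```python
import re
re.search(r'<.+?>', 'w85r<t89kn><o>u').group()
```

A `+?`/`*?`/`{m,n}?` starts at its minimum and grows only as far as needed for what follows to match.
`re.search` scans for the first position where the pattern succeeds.
The match spans [4:11] → '<t89kn>'.

'<t89kn>'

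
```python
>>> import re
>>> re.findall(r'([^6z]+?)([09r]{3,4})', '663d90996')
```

The pattern matches one or more of any character except [6z] (lazy) (captured); then 3 to 4 of one of [09r] (captured).
With the lazy modifier that quantifier settles for the fewest repetitions that let the rest of the pattern succeed (the atoms after it are unaffected and can still be greedy).
Walking the string: at [2:8] match '3d9099', groups = ('3d', '9099').
Multiple groups make `findall` return tuples — one 2-tuple for the one match.

[('3d', '9099')]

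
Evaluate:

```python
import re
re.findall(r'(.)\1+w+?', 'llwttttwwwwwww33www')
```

['l', 't', 'w', '3']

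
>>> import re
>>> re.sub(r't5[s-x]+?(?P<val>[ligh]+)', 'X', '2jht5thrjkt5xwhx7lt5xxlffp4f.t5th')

'2jhXrjkXx7lXffp4f.X'

This matches the literal 't5', then one or more of a character in [s-x] (lazy); then one or more of one of [ligh] (captured as 'val').
Matches: at [3:7] → 't5th'; at [10:15] → 't5xwh'; at [18:23] → 't5xxl'; at [29:33] → 't5th'.
Each match is replaced by 'X'.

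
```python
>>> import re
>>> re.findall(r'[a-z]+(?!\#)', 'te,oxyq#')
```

['te', 'oxy']

Because the assertion is negative and zero-width, positions next to the forbidden text are skipped.
No capturing groups, so `findall` returns the 2 full match strings.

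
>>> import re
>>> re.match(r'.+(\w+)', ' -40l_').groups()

('_',)

Pattern: one or more of any character; then one or more of a word character (captured).
With `match`, the pattern is implicitly anchored at the beginning.
The match spans [0:6] → ' -40l_'.
Captured: group 1 = '_'.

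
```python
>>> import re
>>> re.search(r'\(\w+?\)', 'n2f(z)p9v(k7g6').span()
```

(3, 6)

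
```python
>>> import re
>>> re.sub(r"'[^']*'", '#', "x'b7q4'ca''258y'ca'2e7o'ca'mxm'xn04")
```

"x#ca#258y#2e7o#mxm'xn04"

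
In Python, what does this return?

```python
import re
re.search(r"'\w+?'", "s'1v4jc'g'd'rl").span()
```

(1, 8)

The match spans [1:8] → "'1v4jc'".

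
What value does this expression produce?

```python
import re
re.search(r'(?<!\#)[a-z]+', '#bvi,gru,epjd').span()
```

(2, 4)

Because the assertion is negative and zero-width, positions next to the forbidden text are skipped.
`re.search` tries every starting position until one works.
The match spans [2:4] → 'vi'.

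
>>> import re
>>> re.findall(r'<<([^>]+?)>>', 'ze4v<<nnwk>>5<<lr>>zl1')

Scanning left to right: at [4:12] match '<<nnwk>>', group 1 = 'nnwk'; at [13:19] match '<<lr>>', group 1 = 'lr'.
`findall` collects group 1 from each match (2 total).

['nnwk', 'lr']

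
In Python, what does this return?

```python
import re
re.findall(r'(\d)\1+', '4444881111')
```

['4', '8', '1']

The backreference `\1` re-matches whatever the first group consumed, character for character.
Because there's exactly one group, `findall` drops the full match and keeps group 1 from each hit.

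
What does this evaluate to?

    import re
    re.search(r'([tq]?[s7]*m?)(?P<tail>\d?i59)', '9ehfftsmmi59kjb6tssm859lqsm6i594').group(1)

'm'

The match spans [8:12] → 'mi59'.
Captured: group 1 = 'm', group 2 = 'i59'.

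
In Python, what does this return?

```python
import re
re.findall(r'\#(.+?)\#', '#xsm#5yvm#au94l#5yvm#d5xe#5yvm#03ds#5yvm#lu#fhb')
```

['xsm', 'au94l', 'd5xe', '03ds', 'lu']

Lazy quantifiers expand one character at a time until the remainder of the pattern can match.
Walking the string: at [0:5] match '#xsm#', group 1 = 'xsm'; at [9:16] match '#au94l#', group 1 = 'au94l'; at [20:26] match '#d5xe#', group 1 = 'd5xe'; at [30:36] match '#03ds#', group 1 = '03ds'; at [40:44] match '#lu#', group 1 = 'lu'.
`findall` collects group 1 from each match (5 total).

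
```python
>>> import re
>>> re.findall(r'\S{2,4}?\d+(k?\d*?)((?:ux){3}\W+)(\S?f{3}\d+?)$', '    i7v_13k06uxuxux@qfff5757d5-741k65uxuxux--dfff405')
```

Pattern: 2 to 4 of a non-whitespace character (lazy), then one or more of a digit; then optionally a literal 'k', then zero or more of a digit (lazy) (captured); then the literal 'ux' repeated 3 times, then one or more of a non-word character (captured); then optionally a non-whitespace character, then exactly 3 of the literal 'f', then one or more of a digit (lazy) (captured); then anchored at the end.
`findall` packs the 3 group values into a tuple for every match.

[('k65', 'uxuxux--', 'dfff405')]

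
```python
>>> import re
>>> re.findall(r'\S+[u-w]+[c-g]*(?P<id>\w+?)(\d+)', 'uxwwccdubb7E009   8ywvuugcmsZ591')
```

[('bb', '7'), ('msZ', '591')]

A `+?`/`*?`/`{m,n}?` starts at its minimum and grows only as far as needed for what follows to match.
Multiple groups make `findall` return tuples — one 2-tuple for each match.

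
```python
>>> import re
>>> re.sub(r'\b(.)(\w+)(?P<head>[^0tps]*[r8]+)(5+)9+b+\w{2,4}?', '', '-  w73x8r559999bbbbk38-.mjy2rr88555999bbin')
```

'-  '

`sub` substitutes '' at each match site.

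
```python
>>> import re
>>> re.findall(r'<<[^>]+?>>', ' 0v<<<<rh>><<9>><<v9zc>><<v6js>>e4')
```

Scanning left to right: at [3:11] → '<<<<rh>>'; at [11:16] → '<<9>>'; at [16:24] → '<<v9zc>>'; at [24:32] → '<<v6js>>'.
No capturing groups, so `findall` returns the 4 full match strings.

['<<<<rh>>', '<<9>>', '<<v9zc>>', '<<v6js>>']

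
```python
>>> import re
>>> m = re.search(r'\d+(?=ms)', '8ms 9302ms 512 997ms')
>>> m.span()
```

The lookaround is zero-width — it requires the adjacent text to match without consuming it, so the asserted text isn't part of the match.
`search` walks the string left to right and returns the first match it finds.
The match spans [0:1] → '8'.

(0, 1)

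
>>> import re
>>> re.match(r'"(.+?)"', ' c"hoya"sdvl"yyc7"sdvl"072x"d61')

`re.match` only tries the pattern at the start of the string.
Here position 0 doesn't satisfy it, so the call returns None.

None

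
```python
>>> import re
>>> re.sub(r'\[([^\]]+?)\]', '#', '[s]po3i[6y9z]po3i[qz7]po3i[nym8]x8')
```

Matches: at [0:3] → '[s]'; at [7:13] → '[6y9z]'; at [17:22] → '[qz7]'; at [26:32] → '[nym8]'.
`sub` substitutes '#' at each match site.

'#po3i#po3i#po3i#x8'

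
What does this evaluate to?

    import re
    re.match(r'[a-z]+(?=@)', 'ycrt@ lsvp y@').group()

The `(?=…)`/`(?<=…)` assertion just peeks at neighbouring text; it doesn't advance the match position.
With `match`, the pattern is implicitly anchored at the beginning.
The match spans [0:4] → 'ycrt'.

'ycrt'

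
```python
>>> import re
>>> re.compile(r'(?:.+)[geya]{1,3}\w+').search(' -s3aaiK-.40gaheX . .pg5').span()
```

The pattern matches one or more of any character (non-capturing group); then 1 to 3 of one of [geya], then one or more of a word character.
The match spans [0:24] → ' -s3aaiK-.40gaheX . .pg5'.

(0, 24)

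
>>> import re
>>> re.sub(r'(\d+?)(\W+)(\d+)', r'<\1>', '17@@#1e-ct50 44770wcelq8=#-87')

The pattern matches one or more of a digit (lazy) (captured); then one or more of a non-word character (captured); then one or more of a digit (captured).
Matches: at [0:6] → '17@@#1'; at [10:18] → '50 44770'; at [23:29] → '8=#-87'.
Each match is replaced using the text its own group 1 captured.

'<17>e-ct<50>wcelq<8>'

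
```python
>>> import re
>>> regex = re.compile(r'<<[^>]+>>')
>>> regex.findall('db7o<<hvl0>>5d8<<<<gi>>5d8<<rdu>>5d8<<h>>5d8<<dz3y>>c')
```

['<<hvl0>>', '<<<<gi>>', '<<rdu>>', '<<h>>', '<<dz3y>>']

With no groups in the pattern, `findall` gives back each whole match — 5 here.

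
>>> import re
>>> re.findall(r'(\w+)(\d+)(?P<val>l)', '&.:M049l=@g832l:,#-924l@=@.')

[('M04', '9', 'l'), ('g83', '2', 'l'), ('92', '4', 'l')]

3 groups means each result is a tuple of 3 captured strings — 3 here.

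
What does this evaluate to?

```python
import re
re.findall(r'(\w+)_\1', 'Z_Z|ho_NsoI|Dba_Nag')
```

['Z']

After group 1 captures some text, `\1` only succeeds where that same text appears again.
One capturing group, so `findall` returns just the captured substring from the one match — 1 in all.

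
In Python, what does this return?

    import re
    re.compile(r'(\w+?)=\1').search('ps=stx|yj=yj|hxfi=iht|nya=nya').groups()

('s',)

The match spans [1:4] → 's=s'.
Captured: group 1 = 's'.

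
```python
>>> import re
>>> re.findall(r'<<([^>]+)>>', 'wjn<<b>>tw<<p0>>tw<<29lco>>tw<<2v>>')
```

['b', 'p0', '29lco', '2v']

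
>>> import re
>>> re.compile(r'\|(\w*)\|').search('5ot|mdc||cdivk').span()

(3, 8)

Unlike `match`, `search` isn't anchored — it looks for the pattern anywhere in the string.
The match spans [3:8] → '|mdc|'.
Captured: group 1 = 'mdc'.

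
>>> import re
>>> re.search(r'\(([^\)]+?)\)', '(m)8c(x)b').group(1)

Unlike `match`, `search` isn't anchored — it looks for the pattern anywhere in the string.
The match spans [0:3] → '(m)'.
Captured: group 1 = 'm'.

'm'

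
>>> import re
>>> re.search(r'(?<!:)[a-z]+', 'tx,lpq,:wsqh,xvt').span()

(0, 2)

The negative lookaround is zero-width — it rules out positions where the adjacent text would match, without consuming anything.
The match spans [0:2] → 'tx'.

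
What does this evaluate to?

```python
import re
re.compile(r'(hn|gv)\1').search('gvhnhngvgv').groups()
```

The match spans [2:6] → 'hnhn'.
Captured: group 1 = 'hn'.

('hn',)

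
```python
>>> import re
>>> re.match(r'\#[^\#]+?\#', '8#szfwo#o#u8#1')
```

With `match`, the pattern is implicitly anchored at the beginning.
Here position 0 doesn't satisfy it, so the call returns None.

None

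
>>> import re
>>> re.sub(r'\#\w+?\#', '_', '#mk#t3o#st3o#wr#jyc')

Matches: at [0:4] → '#mk#'; at [7:13] → '#st3o#'.
Every occurrence is swapped for '_'.

'_t3o_wr#jyc'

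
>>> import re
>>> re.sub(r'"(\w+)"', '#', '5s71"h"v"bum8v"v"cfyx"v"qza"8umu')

`sub` substitutes '#' at each match site.

'5s71#v#v#v#8umu'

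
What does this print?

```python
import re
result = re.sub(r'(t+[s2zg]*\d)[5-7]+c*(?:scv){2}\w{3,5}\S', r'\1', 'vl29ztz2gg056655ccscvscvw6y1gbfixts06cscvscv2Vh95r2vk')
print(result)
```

This matches one or more of the literal 't', then zero or more of one of [s2zg], then a digit (captured); then one or more of a character in [5-7]; then zero or more of a literal 'c', then the literal 'scv' repeated 2 times; then 3 to 5 of a word character, then a non-whitespace character.
Matches: at [5:30] → 'tz2gg056655ccscvscvw6y1gb'; at [33:50] → 'ts06cscvscv2Vh95r'.
Each match is replaced using the text its own group 1 captured.

vl29ztz2gg0fixts02vk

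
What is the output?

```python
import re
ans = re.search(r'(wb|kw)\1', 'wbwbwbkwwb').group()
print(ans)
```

After group 1 captures some text, `\1` only succeeds where that same text appears again.
`re.search` scans for the first position where the pattern succeeds.
The match spans [0:4] → 'wbwb'.
Captured: group 1 = 'wb'.

wbwb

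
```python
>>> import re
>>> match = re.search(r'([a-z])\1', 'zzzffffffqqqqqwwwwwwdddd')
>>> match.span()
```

A backreference is literal: `\1` must see the identical characters the first group matched.
`re.search` scans for the first position where the pattern succeeds.
The match spans [0:2] → 'zz'.
Captured: group 1 = 'z'.

(0, 2)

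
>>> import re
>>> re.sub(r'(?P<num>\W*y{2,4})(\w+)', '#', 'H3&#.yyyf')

This matches zero or more of a non-word character, then 2 to 4 of the literal 'y' (captured as 'num'); then one or more of a word character (captured).
Matches: at [2:9] → '&#.yyyf'.
`sub` substitutes '#' at each match site.

'H3#'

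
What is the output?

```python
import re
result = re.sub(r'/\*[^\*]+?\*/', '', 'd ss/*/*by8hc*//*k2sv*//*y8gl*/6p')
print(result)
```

`sub` substitutes '' at each match site.

d ss/*6p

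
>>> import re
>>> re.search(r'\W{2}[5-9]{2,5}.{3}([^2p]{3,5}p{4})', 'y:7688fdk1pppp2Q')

None

Pattern: exactly 2 of a non-word character, then 2 to 5 of a character in [5-9], then exactly 3 of any character; then 3 to 5 of any character except [2p], then exactly 4 of a literal 'p' (captured).
`re.search` tries every starting position until one works.
Here no position works, so the call returns None.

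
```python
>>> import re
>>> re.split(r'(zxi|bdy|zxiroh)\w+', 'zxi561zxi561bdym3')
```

['', 'zxi', '']

Matches to split on: at [0:17] → 'zxi561zxi561bdym3'.
`re.split` interleaves the captured-group text with the surrounding fragments.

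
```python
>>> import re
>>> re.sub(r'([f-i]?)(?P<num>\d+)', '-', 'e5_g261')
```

`sub` substitutes '-' at each match site.

'e-_-'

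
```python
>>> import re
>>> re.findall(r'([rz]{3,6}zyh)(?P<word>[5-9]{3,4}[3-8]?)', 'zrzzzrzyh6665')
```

Pattern: 3 to 6 of one of [rz], then the literal 'zyh' (captured); then 3 to 4 of a character in [5-9], then optionally a character in [3-8] (captured as 'word').
Scanning left to right: at [0:13] match 'zrzzzrzyh6665', groups = ('zrzzzrzyh', '6665').
With 2 capturing groups, `findall` returns a 2-tuple per match.

[('zrzzzrzyh', '6665')]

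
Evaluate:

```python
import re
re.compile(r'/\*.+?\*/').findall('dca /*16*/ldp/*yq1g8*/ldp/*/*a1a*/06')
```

['/*16*/', '/*yq1g8*/', '/*/*a1a*/']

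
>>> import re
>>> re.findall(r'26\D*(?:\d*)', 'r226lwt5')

Pattern: the literal '26', then zero or more of a non-digit; then zero or more of a digit (non-capturing group).
Walking the string: at [2:8] → '26lwt5'.
No capturing groups, so `findall` returns the 1 full match string.

['26lwt5']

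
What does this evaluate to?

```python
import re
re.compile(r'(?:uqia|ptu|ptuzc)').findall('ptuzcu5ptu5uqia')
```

['ptu', 'ptu', 'uqia']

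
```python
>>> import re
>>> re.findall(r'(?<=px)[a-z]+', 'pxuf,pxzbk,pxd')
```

['uf', 'zbk', 'd']

The lookaround is zero-width — it requires the adjacent text to match without consuming it, so the asserted text isn't part of the match.
`findall` yields the raw match text (3 of them) because the pattern has no groups.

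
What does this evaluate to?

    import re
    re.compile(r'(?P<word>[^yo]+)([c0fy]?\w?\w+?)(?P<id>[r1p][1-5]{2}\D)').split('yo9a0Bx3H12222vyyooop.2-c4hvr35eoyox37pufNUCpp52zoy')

Pattern: one or more of any character except [yo] (captured as 'word'); then optionally one of [c0fy], then optionally a word character, then one or more of a word character (lazy) (captured); then one of [r1p], then exactly 2 of a character in [1-5], then a non-digit (captured as 'id').
With a capturing group present, the delimiter's captured portion is kept in the result list.

['yo9a0Bx3H12222vyyooo', 'p.2-c4hvr35e', 'oyox37pufNUCp', 'p52z', 'oy']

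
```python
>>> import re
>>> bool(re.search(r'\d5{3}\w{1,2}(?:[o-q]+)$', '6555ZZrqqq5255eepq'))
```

False

The pattern matches a digit, then exactly 3 of the literal '5', then 1 to 2 of a word character; then one or more of a character in [o-q] (non-capturing group); then anchored at the end.
`search` walks the string left to right and returns the first match it finds.
Here the pattern never matches, so the call returns None, and `bool(None)` is False.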